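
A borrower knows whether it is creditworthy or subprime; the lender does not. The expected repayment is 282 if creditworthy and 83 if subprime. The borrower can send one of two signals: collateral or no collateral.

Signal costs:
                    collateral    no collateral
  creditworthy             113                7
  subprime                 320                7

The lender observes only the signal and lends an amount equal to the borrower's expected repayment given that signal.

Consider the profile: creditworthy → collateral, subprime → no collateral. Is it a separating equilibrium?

Yes

If types separate, collateral earns payment 282 and no collateral earns 83.
Creditworthy: collateral gives 282 − 113 = 169; no collateral gives 83 − 7 = 76. No deviation. ✓
Subprime: no collateral gives 83 − 7 = 76; collateral gives 282 − 320 = -38. No deviation. ✓
Neither type gains from mimicking the other.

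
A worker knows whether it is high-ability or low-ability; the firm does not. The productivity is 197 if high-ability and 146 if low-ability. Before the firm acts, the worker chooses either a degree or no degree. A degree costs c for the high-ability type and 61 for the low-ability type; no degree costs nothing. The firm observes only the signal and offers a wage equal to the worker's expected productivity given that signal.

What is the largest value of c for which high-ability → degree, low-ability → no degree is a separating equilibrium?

51

Under separation: degree → high-ability (pays 197); no degree → low-ability (pays 146).
Low-ability: 146 − 0 = 146 ≥ 197 − 61 = 136. Holds regardless of c. ✓
High-ability: 197 − c ≥ 146 − 0, so c ≤ 197 − 146 = 51.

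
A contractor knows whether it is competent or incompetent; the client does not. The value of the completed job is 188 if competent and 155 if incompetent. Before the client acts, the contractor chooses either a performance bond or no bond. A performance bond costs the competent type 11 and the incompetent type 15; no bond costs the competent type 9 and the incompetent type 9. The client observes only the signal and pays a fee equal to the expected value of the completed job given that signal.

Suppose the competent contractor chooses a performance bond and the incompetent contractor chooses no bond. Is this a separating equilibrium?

Under separation the client infers type exactly: bond → competent (pays 188), no bond → incompetent (pays 155).
Competent: bond gives 188 − 11 = 177; no bond gives 155 − 9 = 146. No deviation. ✓
Incompetent: no bond gives 155 − 9 = 146; bond gives 188 − 15 = 173. Would deviate. ✗

No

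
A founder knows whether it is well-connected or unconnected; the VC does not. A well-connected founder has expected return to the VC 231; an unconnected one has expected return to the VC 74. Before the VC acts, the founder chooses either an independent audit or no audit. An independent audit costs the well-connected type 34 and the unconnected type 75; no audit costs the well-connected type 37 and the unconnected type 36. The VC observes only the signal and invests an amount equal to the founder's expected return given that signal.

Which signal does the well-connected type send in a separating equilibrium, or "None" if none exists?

None

Try well-connected → audit, unconnected → no audit:
  Under separation the VC infers type exactly: audit → well-connected (pays 231), no audit → unconnected (pays 74).
  Well-connected: audit gives 231 − 34 = 197; no audit gives 74 − 37 = 37. No deviation. ✓
  Unconnected: no audit gives 74 − 36 = 38; audit gives 231 − 75 = 156. Would deviate. ✗
Try well-connected → no audit, unconnected → audit:
  Under separation the VC infers type exactly: no audit → well-connected (pays 231), audit → unconnected (pays 74).
  Well-connected: no audit gives 231 − 37 = 194; audit gives 74 − 34 = 40. No deviation. ✓
  Unconnected: audit gives 74 − 75 = -1; no audit gives 231 − 36 = 195. Would deviate. ✗
Neither assignment is incentive-compatible.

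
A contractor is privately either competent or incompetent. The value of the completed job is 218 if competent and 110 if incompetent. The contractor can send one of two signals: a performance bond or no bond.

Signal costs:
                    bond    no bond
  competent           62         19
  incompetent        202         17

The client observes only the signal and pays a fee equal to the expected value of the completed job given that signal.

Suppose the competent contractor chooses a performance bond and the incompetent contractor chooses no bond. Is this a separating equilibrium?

Under separation the client infers type exactly: bond → competent (pays 218), no bond → incompetent (pays 110).
Competent: bond gives 218 − 62 = 156; no bond gives 110 − 19 = 91. No deviation. ✓
Incompetent: no bond gives 110 − 17 = 93; bond gives 218 − 202 = 16. No deviation. ✓
Neither type gains from mimicking the other.

Yes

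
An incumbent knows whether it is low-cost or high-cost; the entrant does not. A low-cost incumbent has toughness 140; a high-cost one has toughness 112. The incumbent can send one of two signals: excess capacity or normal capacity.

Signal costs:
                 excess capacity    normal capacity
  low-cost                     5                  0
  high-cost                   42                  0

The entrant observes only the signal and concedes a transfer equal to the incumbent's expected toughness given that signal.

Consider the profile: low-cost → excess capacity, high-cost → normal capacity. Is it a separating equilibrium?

Yes

Under separation the entrant infers type exactly: excess capacity → low-cost (pays 140), normal capacity → high-cost (pays 112).
Low-cost: excess capacity gives 140 − 5 = 135; normal capacity gives 112 − 0 = 112. No deviation. ✓
High-cost: normal capacity gives 112 − 0 = 112; excess capacity gives 140 − 42 = 98. No deviation. ✓
Both incentive constraints hold.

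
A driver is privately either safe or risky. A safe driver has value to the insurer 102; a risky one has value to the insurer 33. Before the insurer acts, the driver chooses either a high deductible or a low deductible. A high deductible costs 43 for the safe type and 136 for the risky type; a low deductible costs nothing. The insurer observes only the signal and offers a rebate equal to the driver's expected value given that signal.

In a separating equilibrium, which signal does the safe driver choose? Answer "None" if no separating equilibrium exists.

Try safe → high deductible, risky → low deductible:
  If types separate, high deductible earns payment 102 and low deductible earns 33.
  Safe: high deductible gives 102 − 43 = 59; low deductible gives 33 − 0 = 33. No deviation. ✓
  Risky: low deductible gives 33 − 0 = 33; high deductible gives 102 − 136 = -34. No deviation. ✓
Both hold — the safe type sends high deductible.

high deductible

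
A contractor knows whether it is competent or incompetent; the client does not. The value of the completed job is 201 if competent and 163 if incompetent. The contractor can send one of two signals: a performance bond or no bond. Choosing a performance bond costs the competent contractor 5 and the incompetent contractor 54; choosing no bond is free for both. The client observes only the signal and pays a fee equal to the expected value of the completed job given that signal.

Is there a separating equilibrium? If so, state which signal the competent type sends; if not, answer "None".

Try competent → bond, incompetent → no bond:
  If types separate, bond earns payment 201 and no bond earns 163.
  Competent: bond gives 201 − 5 = 196; no bond gives 163 − 0 = 163. No deviation. ✓
  Incompetent: no bond gives 163 − 0 = 163; bond gives 201 − 54 = 147. No deviation. ✓
Both hold — the competent type sends bond.

bond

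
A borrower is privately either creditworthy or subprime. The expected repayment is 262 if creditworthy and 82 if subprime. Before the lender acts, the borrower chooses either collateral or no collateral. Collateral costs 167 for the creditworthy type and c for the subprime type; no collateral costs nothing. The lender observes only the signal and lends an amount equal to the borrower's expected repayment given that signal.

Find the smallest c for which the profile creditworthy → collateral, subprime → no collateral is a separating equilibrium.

180

Under separation: collateral → creditworthy (pays 262); no collateral → subprime (pays 82).
Creditworthy: 262 − 167 = 95 ≥ 82 − 0 = 82. Holds regardless of c. ✓
Subprime: 82 − 0 ≥ 262 − c, so c ≥ 262 − 82 = 180.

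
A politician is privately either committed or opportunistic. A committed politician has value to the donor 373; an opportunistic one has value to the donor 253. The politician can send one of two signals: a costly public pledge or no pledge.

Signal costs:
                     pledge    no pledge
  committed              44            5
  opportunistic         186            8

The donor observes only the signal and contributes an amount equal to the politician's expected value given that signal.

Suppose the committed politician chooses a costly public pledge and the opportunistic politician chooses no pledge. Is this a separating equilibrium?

Yes

If types separate, pledge earns payment 373 and no pledge earns 253.
Committed: pledge gives 373 − 44 = 329; no pledge gives 253 − 5 = 248. No deviation. ✓
Opportunistic: no pledge gives 253 − 8 = 245; pledge gives 373 − 186 = 187. No deviation. ✓
Both incentive constraints hold.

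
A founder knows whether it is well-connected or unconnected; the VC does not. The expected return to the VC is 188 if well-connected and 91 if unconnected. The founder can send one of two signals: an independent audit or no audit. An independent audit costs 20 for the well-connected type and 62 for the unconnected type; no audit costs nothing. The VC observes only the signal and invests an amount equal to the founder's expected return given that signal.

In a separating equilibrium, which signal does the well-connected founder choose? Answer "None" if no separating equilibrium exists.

None

Try well-connected → audit, unconnected → no audit:
  If types separate, audit earns payment 188 and no audit earns 91.
  Well-connected: audit gives 188 − 20 = 168; no audit gives 91 − 0 = 91. No deviation. ✓
  Unconnected: no audit gives 91 − 0 = 91; audit gives 188 − 62 = 126. Would deviate. ✗
Try well-connected → no audit, unconnected → audit:
  If types separate, no audit earns payment 188 and audit earns 91.
  Well-connected: no audit gives 188 − 0 = 188; audit gives 91 − 20 = 71. No deviation. ✓
  Unconnected: audit gives 91 − 62 = 29; no audit gives 188 − 0 = 188. Would deviate. ✗
Neither assignment is incentive-compatible.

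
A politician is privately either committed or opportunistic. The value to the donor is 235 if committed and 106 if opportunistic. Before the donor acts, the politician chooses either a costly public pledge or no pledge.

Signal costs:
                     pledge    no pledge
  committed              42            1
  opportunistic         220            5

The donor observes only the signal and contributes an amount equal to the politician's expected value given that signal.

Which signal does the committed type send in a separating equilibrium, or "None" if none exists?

pledge

Try committed → pledge, opportunistic → no pledge:
  Under separation the donor infers type exactly: pledge → committed (pays 235), no pledge → opportunistic (pays 106).
  Committed: pledge gives 235 − 42 = 193; no pledge gives 106 − 1 = 105. No deviation. ✓
  Opportunistic: no pledge gives 106 − 5 = 101; pledge gives 235 − 220 = 15. No deviation. ✓
Both hold — the committed type sends pledge.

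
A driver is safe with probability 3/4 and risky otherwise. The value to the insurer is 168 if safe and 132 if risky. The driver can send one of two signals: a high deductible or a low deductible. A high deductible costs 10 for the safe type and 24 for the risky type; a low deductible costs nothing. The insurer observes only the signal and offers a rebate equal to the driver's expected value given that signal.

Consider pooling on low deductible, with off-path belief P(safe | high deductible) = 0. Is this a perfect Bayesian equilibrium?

Yes

At the pooled signal (low deductible) the insurer holds the prior 3/4 and pays 3/4·168 + 1/4·132 = 159. Off-path (high deductible) belief 0 gives 0·168 + 1·132 = 132.
Safe: low deductible gives 159 − 0 = 159; high deductible gives 132 − 10 = 122. Stays. ✓
Risky: low deductible gives 159 − 0 = 159; high deductible gives 132 − 24 = 108. Stays. ✓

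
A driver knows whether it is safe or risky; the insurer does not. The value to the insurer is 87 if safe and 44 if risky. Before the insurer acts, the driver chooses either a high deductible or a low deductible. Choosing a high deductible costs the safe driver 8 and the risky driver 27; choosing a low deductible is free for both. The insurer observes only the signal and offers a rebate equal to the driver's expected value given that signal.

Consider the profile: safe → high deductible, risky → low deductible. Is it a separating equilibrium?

No

If types separate, high deductible earns payment 87 and low deductible earns 44.
Safe: high deductible gives 87 − 8 = 79; low deductible gives 44 − 0 = 44. No deviation. ✓
Risky: low deductible gives 44 − 0 = 44; high deductible gives 87 − 27 = 60. Would deviate. ✗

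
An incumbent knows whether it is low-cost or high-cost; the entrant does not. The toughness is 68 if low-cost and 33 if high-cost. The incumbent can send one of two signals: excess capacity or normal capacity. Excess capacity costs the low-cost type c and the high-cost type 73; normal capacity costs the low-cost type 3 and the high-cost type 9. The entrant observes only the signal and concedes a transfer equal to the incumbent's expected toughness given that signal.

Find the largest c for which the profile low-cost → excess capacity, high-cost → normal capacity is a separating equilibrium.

38

Under separation: excess capacity → low-cost (pays 68); normal capacity → high-cost (pays 33).
High-cost: 33 − 9 = 24 ≥ 68 − 73 = -5. Holds regardless of c. ✓
Low-cost: 68 − c ≥ 33 − 3, so c ≤ 68 − 30 = 38.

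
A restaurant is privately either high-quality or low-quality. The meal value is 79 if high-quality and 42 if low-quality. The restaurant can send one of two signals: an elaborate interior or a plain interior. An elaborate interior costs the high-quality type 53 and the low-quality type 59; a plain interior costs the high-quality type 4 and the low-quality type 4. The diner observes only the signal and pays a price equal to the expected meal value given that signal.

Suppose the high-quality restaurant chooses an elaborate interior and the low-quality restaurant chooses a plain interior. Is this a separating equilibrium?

If types separate, elaborate interior earns payment 79 and plain interior earns 42.
High-quality: elaborate interior gives 79 − 53 = 26; plain interior gives 42 − 4 = 38. Would deviate. ✗
Low-quality: plain interior gives 42 − 4 = 38; elaborate interior gives 79 − 59 = 20. No deviation. ✓

No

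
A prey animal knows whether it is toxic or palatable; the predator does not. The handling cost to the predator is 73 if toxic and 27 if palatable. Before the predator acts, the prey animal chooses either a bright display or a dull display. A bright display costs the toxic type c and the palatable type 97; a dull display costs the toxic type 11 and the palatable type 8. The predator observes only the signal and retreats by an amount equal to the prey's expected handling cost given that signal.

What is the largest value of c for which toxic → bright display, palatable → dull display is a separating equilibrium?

Under separation: bright display → toxic (pays 73); dull display → palatable (pays 27).
Palatable: 27 − 8 = 19 ≥ 73 − 97 = -24. Holds regardless of c. ✓
Toxic: 73 − c ≥ 27 − 11, so c ≤ 73 − 16 = 57.

57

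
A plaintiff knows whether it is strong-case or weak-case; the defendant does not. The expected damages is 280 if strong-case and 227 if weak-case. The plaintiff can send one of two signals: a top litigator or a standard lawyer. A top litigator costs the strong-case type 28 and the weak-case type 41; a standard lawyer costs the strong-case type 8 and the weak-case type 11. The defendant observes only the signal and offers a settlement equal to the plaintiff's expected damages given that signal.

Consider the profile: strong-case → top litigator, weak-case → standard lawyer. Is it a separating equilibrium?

No

If types separate, top litigator earns payment 280 and standard lawyer earns 227.
Strong-case: top litigator gives 280 − 28 = 252; standard lawyer gives 227 − 8 = 219. No deviation. ✓
Weak-case: standard lawyer gives 227 − 11 = 216; top litigator gives 280 − 41 = 239. Would deviate. ✗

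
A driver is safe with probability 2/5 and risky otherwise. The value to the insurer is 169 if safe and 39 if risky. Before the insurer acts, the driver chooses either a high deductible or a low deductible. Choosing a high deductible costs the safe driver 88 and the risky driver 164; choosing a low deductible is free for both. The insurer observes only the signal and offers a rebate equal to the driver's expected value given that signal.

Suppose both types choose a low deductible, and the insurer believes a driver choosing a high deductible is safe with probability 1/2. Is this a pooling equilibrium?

Yes

On the equilibrium path (low deductible) the insurer holds the prior 2/5 and pays 2/5·169 + 3/5·39 = 91. Off-path (high deductible) belief 1/2 gives 1/2·169 + 1/2·39 = 104.
Safe: low deductible gives 91 − 0 = 91; high deductible gives 104 − 88 = 16. Stays. ✓
Risky: low deductible gives 91 − 0 = 91; high deductible gives 104 − 164 = -60. Stays. ✓
Beliefs are Bayes-consistent on-path and both types best-respond.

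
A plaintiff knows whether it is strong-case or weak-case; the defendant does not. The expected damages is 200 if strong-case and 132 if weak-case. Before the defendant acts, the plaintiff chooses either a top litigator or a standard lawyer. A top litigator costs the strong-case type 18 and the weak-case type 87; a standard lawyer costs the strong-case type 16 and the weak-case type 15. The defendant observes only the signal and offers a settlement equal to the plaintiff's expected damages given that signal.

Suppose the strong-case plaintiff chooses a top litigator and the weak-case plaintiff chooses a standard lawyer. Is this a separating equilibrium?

Yes

If types separate, top litigator earns payment 200 and standard lawyer earns 132.
Strong-case: top litigator gives 200 − 18 = 182; standard lawyer gives 132 − 16 = 116. No deviation. ✓
Weak-case: standard lawyer gives 132 − 15 = 117; top litigator gives 200 − 87 = 113. No deviation. ✓
Both incentive constraints hold.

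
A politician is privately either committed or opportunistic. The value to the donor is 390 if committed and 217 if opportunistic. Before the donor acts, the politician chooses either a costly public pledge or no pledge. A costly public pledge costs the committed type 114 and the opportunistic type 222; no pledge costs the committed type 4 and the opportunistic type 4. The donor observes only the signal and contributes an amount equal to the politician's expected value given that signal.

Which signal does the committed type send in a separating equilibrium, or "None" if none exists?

Try committed → pledge, opportunistic → no pledge:
  If types separate, pledge earns payment 390 and no pledge earns 217.
  Committed: pledge gives 390 − 114 = 276; no pledge gives 217 − 4 = 213. No deviation. ✓
  Opportunistic: no pledge gives 217 − 4 = 213; pledge gives 390 − 222 = 168. No deviation. ✓
Both hold — the committed type sends pledge.

pledge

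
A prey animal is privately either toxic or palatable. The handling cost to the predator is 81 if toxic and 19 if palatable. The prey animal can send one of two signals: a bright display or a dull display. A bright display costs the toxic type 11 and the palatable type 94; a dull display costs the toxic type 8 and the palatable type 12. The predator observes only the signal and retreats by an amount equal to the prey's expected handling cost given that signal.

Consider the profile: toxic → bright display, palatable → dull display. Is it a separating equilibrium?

Yes

If types separate, bright display earns payment 81 and dull display earns 19.
Toxic: bright display gives 81 − 11 = 70; dull display gives 19 − 8 = 11. No deviation. ✓
Palatable: dull display gives 19 − 12 = 7; bright display gives 81 − 94 = -13. No deviation. ✓
Neither type gains from mimicking the other.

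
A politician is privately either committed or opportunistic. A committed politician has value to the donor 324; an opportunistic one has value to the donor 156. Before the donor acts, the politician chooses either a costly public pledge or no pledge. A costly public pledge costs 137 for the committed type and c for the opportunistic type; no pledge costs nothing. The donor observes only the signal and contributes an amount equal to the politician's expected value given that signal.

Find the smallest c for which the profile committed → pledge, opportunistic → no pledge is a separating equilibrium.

168

Under separation: pledge → committed (pays 324); no pledge → opportunistic (pays 156).
Committed: 324 − 137 = 187 ≥ 156 − 0 = 156. Holds regardless of c. ✓
Opportunistic: 156 − 0 ≥ 324 − c, so c ≥ 324 − 156 = 168.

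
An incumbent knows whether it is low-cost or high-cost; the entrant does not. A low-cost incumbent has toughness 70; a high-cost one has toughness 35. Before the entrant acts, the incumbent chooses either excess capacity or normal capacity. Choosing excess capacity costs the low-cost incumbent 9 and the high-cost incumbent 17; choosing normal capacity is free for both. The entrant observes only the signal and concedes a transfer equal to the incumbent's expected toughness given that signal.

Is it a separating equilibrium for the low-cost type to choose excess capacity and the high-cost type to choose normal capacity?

No

If types separate, excess capacity earns payment 70 and normal capacity earns 35.
Low-cost: excess capacity gives 70 − 9 = 61; normal capacity gives 35 − 0 = 35. No deviation. ✓
High-cost: normal capacity gives 35 − 0 = 35; excess capacity gives 70 − 17 = 53. Would deviate. ✗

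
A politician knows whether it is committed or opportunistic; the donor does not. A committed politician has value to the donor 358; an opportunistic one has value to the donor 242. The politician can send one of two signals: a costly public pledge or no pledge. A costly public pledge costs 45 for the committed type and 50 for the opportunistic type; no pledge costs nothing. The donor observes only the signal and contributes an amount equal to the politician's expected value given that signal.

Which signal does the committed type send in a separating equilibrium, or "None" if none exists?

None

Try committed → pledge, opportunistic → no pledge:
  Under separation the donor infers type exactly: pledge → committed (pays 358), no pledge → opportunistic (pays 242).
  Committed: pledge gives 358 − 45 = 313; no pledge gives 242 − 0 = 242. No deviation. ✓
  Opportunistic: no pledge gives 242 − 0 = 242; pledge gives 358 − 50 = 308. Would deviate. ✗
Try committed → no pledge, opportunistic → pledge:
  Under separation the donor infers type exactly: no pledge → committed (pays 358), pledge → opportunistic (pays 242).
  Committed: no pledge gives 358 − 0 = 358; pledge gives 242 − 45 = 197. No deviation. ✓
  Opportunistic: pledge gives 242 − 50 = 192; no pledge gives 358 − 0 = 358. Would deviate. ✗
Neither assignment is incentive-compatible.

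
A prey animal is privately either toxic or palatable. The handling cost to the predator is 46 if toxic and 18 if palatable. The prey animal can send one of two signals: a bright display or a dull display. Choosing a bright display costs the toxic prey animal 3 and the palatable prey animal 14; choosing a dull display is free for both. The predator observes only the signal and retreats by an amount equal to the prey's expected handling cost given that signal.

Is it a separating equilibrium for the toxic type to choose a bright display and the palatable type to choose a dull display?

If types separate, bright display earns payment 46 and dull display earns 18.
Toxic: bright display gives 46 − 3 = 43; dull display gives 18 − 0 = 18. No deviation. ✓
Palatable: dull display gives 18 − 0 = 18; bright display gives 46 − 14 = 32. Would deviate. ✗

No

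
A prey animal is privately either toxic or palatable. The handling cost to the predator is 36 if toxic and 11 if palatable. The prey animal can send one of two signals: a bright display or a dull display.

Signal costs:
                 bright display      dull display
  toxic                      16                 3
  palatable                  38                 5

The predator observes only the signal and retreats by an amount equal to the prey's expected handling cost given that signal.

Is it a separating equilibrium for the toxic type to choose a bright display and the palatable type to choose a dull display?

Under separation the predator infers type exactly: bright display → toxic (pays 36), dull display → palatable (pays 11).
Toxic: bright display gives 36 − 16 = 20; dull display gives 11 − 3 = 8. No deviation. ✓
Palatable: dull display gives 11 − 5 = 6; bright display gives 36 − 38 = -2. No deviation. ✓
Neither type gains from mimicking the other.

Yes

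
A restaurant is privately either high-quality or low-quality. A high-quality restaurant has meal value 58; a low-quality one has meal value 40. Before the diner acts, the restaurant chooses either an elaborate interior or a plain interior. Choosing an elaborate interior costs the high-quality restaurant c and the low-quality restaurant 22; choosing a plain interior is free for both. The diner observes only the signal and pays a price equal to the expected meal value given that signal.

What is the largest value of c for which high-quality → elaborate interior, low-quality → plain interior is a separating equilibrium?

Under separation: elaborate interior → high-quality (pays 58); plain interior → low-quality (pays 40).
Low-quality: 40 − 0 = 40 ≥ 58 − 22 = 36. Holds regardless of c. ✓
High-quality: 58 − c ≥ 40 − 0, so c ≤ 58 − 40 = 18.

18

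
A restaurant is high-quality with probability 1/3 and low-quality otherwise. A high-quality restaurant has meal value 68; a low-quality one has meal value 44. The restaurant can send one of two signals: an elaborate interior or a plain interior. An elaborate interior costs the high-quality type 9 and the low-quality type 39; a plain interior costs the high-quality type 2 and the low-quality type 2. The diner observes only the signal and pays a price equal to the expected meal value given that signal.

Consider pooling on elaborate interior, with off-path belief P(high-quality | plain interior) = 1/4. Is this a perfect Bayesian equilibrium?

No

At the pooled signal (elaborate interior) the diner holds the prior 1/3 and pays 1/3·68 + 2/3·44 = 52. Off-path (plain interior) belief 1/4 gives 1/4·68 + 3/4·44 = 50.
High-quality: elaborate interior gives 52 − 9 = 43; plain interior gives 50 − 2 = 48. Deviates. ✗
Low-quality: elaborate interior gives 52 − 39 = 13; plain interior gives 50 − 2 = 48. Deviates. ✗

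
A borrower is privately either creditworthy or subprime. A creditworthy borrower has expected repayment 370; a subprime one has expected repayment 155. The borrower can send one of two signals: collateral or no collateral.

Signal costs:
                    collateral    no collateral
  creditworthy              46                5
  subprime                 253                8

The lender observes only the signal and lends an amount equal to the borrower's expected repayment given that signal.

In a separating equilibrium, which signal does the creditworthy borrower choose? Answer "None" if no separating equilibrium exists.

collateral

Try creditworthy → collateral, subprime → no collateral:
  If types separate, collateral earns payment 370 and no collateral earns 155.
  Creditworthy: collateral gives 370 − 46 = 324; no collateral gives 155 − 5 = 150. No deviation. ✓
  Subprime: no collateral gives 155 − 8 = 147; collateral gives 370 − 253 = 117. No deviation. ✓
Both hold — the creditworthy type sends collateral.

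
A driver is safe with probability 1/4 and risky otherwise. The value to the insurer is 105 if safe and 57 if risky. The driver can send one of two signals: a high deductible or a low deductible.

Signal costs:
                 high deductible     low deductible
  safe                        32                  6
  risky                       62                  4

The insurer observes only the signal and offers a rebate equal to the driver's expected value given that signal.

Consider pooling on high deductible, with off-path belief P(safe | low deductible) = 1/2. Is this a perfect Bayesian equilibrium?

No

On the equilibrium path (high deductible) the insurer holds the prior 1/4 and pays 1/4·105 + 3/4·57 = 69. Off-path (low deductible) belief 1/2 gives 1/2·105 + 1/2·57 = 81.
Safe: high deductible gives 69 − 32 = 37; low deductible gives 81 − 6 = 75. Deviates. ✗
Risky: high deductible gives 69 − 62 = 7; low deductible gives 81 − 4 = 77. Deviates. ✗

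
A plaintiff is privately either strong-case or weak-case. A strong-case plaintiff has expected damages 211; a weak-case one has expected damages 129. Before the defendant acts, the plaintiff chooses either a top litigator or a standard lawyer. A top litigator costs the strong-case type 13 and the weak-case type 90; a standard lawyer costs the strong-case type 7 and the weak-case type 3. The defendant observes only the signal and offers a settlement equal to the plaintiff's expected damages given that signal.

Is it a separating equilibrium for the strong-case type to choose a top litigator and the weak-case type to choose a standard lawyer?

Yes

If types separate, top litigator earns payment 211 and standard lawyer earns 129.
Strong-case: top litigator gives 211 − 13 = 198; standard lawyer gives 129 − 7 = 122. No deviation. ✓
Weak-case: standard lawyer gives 129 − 3 = 126; top litigator gives 211 − 90 = 121. No deviation. ✓
Neither type gains from mimicking the other.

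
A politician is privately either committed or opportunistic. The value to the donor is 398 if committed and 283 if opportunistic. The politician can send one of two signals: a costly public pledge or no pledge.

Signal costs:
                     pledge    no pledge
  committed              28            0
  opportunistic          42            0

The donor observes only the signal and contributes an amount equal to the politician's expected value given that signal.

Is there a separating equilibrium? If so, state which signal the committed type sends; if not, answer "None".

Try committed → pledge, opportunistic → no pledge:
  If types separate, pledge earns payment 398 and no pledge earns 283.
  Committed: pledge gives 398 − 28 = 370; no pledge gives 283 − 0 = 283. No deviation. ✓
  Opportunistic: no pledge gives 283 − 0 = 283; pledge gives 398 − 42 = 356. Would deviate. ✗
Try committed → no pledge, opportunistic → pledge:
  If types separate, no pledge earns payment 398 and pledge earns 283.
  Committed: no pledge gives 398 − 0 = 398; pledge gives 283 − 28 = 255. No deviation. ✓
  Opportunistic: pledge gives 283 − 42 = 241; no pledge gives 398 − 0 = 398. Would deviate. ✗
Neither assignment is incentive-compatible.

None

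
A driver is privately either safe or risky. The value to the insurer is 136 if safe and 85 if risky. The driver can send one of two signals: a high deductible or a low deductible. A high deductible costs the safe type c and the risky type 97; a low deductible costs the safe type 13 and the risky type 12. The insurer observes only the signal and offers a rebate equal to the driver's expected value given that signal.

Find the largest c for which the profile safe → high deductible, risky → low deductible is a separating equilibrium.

64

Under separation: high deductible → safe (pays 136); low deductible → risky (pays 85).
Risky: 85 − 12 = 73 ≥ 136 − 97 = 39. Holds regardless of c. ✓
Safe: 136 − c ≥ 85 − 13, so c ≤ 136 − 72 = 64.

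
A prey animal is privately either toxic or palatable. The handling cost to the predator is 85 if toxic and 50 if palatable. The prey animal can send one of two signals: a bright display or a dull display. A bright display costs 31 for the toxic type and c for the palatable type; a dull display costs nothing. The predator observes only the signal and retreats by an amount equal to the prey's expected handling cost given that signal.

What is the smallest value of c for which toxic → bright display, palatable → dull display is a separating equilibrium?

Under separation: bright display → toxic (pays 85); dull display → palatable (pays 50).
Toxic: 85 − 31 = 54 ≥ 50 − 0 = 50. Holds regardless of c. ✓
Palatable: 50 − 0 ≥ 85 − c, so c ≥ 85 − 50 = 35.

35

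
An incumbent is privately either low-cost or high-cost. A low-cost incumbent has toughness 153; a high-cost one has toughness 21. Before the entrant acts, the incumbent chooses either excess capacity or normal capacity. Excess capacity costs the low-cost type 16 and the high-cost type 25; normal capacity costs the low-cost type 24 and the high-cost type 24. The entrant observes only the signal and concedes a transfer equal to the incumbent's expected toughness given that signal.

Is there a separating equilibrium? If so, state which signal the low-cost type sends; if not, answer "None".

None

Try low-cost → excess capacity, high-cost → normal capacity:
  If types separate, excess capacity earns payment 153 and normal capacity earns 21.
  Low-cost: excess capacity gives 153 − 16 = 137; normal capacity gives 21 − 24 = -3. No deviation. ✓
  High-cost: normal capacity gives 21 − 24 = -3; excess capacity gives 153 − 25 = 128. Would deviate. ✗
Try low-cost → normal capacity, high-cost → excess capacity:
  If types separate, normal capacity earns payment 153 and excess capacity earns 21.
  Low-cost: normal capacity gives 153 − 24 = 129; excess capacity gives 21 − 16 = 5. No deviation. ✓
  High-cost: excess capacity gives 21 − 25 = -4; normal capacity gives 153 − 24 = 129. Would deviate. ✗
Neither assignment is incentive-compatible.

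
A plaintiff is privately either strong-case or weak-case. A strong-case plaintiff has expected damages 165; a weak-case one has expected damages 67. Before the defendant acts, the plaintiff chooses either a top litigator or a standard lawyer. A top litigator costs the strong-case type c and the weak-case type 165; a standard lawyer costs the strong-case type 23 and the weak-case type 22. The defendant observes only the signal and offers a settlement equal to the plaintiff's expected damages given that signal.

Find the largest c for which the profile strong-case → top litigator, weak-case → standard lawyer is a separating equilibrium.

Under separation: top litigator → strong-case (pays 165); standard lawyer → weak-case (pays 67).
Weak-case: 67 − 22 = 45 ≥ 165 − 165 = 0. Holds regardless of c. ✓
Strong-case: 165 − c ≥ 67 − 23, so c ≤ 165 − 44 = 121.

121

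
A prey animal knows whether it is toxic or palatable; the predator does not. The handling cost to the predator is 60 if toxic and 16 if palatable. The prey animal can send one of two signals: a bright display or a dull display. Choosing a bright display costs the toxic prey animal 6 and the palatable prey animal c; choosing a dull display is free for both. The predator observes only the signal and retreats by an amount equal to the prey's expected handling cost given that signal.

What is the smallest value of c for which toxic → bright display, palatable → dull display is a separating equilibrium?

Under separation: bright display → toxic (pays 60); dull display → palatable (pays 16).
Toxic: 60 − 6 = 54 ≥ 16 − 0 = 16. Holds regardless of c. ✓
Palatable: 16 − 0 ≥ 60 − c, so c ≥ 60 − 16 = 44.

44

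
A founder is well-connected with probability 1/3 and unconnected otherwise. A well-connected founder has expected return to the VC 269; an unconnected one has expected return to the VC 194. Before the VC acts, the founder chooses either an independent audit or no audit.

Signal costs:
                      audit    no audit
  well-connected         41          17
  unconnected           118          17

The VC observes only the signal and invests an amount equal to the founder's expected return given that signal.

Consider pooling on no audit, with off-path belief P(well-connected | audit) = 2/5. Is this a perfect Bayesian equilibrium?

Yes

At the pooled signal (no audit) the VC holds the prior 1/3 and pays 1/3·269 + 2/3·194 = 219. Off-path (audit) belief 2/5 gives 2/5·269 + 3/5·194 = 224.
Well-connected: no audit gives 219 − 17 = 202; audit gives 224 − 41 = 183. Stays. ✓
Unconnected: no audit gives 219 − 17 = 202; audit gives 224 − 118 = 106. Stays. ✓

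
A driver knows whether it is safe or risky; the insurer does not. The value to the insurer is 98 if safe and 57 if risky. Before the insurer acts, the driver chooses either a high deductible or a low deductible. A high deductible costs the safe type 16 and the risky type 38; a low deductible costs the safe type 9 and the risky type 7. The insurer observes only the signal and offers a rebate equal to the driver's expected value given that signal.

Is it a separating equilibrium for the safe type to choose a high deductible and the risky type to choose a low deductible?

No

If types separate, high deductible earns payment 98 and low deductible earns 57.
Safe: high deductible gives 98 − 16 = 82; low deductible gives 57 − 9 = 48. No deviation. ✓
Risky: low deductible gives 57 − 7 = 50; high deductible gives 98 − 38 = 60. Would deviate. ✗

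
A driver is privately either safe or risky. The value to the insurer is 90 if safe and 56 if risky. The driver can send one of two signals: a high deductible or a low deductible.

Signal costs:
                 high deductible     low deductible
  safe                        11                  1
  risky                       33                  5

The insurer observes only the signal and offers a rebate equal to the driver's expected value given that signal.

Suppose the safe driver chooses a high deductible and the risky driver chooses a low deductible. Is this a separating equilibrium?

No

If types separate, high deductible earns payment 90 and low deductible earns 56.
Safe: high deductible gives 90 − 11 = 79; low deductible gives 56 − 1 = 55. No deviation. ✓
Risky: low deductible gives 56 − 5 = 51; high deductible gives 90 − 33 = 57. Would deviate. ✗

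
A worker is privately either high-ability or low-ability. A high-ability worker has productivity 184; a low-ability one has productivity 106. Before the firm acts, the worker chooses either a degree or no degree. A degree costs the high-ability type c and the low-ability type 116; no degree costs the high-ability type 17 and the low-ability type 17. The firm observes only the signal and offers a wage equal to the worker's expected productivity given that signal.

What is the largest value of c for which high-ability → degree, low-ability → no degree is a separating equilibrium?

95

Under separation: degree → high-ability (pays 184); no degree → low-ability (pays 106).
Low-ability: 106 − 17 = 89 ≥ 184 − 116 = 68. Holds regardless of c. ✓
High-ability: 184 − c ≥ 106 − 17, so c ≤ 184 − 89 = 95.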